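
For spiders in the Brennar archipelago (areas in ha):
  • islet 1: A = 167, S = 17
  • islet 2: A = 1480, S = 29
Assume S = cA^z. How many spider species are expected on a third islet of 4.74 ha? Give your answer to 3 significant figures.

7.11

z = ln(29/17) / ln(1480/167) = 0.5341 / 2.1818 = 0.2448
c = 17 / 167^0.2448 = 17 / 3.5 = 4.857
S₃ = 4.857 × 4.74^0.2448 = 4.857 × 1.464 ≈ 7.108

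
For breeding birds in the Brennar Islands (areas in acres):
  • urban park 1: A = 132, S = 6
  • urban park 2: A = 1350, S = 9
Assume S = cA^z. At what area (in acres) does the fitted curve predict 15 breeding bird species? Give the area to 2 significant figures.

25000 acres

z = ln(9/6) / ln(1350/132) = 0.4055 / 2.3251 = 0.1744
c = 6 / 132^0.1744 = 6 / 2.343 = 2.561
A = (15/2.561)^(1/0.1744) ⇒ ln A = ln(5.858)/0.1744 = 10.1371
A = e^10.1371 ≈ 25263 acres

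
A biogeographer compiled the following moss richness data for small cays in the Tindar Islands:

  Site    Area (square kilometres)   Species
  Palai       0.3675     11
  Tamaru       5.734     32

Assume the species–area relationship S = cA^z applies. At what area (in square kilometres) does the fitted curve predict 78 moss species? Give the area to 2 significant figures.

z = ln(32/11) / ln(5.734/0.3675) = 1.0678 / 2.7474 = 0.3887
c = 11 / 0.3675^0.3887 = 11 / 0.6777 = 16.23
A = (78/16.23)^(1/0.3887) ⇒ ln A = ln(4.805)/0.3887 = 4.0388
A = e^4.0388 ≈ 56.76 square kilometres

57 square kilometres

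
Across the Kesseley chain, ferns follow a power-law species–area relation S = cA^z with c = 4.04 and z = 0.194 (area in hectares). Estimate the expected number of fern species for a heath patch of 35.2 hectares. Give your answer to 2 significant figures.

8.1

S = 4.04 × 35.2^0.194
ln S = ln 4.04 + 0.194 × ln 35.2 = 1.3962 + 0.194 × 3.5610 = 2.0871
S = e^2.0871 ≈ 8.061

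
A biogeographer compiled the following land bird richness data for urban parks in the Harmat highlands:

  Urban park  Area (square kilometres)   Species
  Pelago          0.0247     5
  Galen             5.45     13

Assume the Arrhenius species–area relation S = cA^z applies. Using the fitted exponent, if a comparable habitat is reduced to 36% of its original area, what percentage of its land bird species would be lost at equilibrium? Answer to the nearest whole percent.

z = ln(13/5) / ln(5.45/0.0247) = 0.9555 / 5.3966 = 0.1771
S_new/S_old = (A_new/A_old)^z = 0.36^0.1771 = exp(0.1771 × -1.0217) = 0.8345
Fraction lost = 1 − 0.8345 = 0.1655

17%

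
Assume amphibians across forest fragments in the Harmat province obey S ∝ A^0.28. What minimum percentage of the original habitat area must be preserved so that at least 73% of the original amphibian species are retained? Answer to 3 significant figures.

Need (A_new/A_old)^0.28 = 0.73, so A_new/A_old = 0.73^(1/0.28) = 0.73^3.571
ln(A_new/A_old) = ln 0.73 / 0.28 = -0.3147 / 0.28 = -1.1240
A_new/A_old = e^-1.1240 ≈ 0.325

32.5%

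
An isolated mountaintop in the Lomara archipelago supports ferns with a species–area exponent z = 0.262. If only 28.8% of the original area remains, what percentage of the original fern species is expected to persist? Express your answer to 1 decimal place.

S_new/S_old = (A_new/A_old)^z = 0.288^0.262
= exp(0.262 × ln 0.288) = exp(0.262 × -1.2448) = exp(-0.3261) ≈ 0.7217

72.2%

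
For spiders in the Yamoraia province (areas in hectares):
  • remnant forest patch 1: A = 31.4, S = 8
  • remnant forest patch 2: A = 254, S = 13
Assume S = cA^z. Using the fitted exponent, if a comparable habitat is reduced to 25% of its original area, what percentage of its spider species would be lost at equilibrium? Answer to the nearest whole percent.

28%

z = ln(13/8) / ln(254/31.4) = 0.4855 / 2.0905 = 0.2322
S_new/S_old = (A_new/A_old)^z = 0.25^0.2322 = exp(0.2322 × -1.3863) = 0.7247
Fraction lost = 1 − 0.7247 = 0.2753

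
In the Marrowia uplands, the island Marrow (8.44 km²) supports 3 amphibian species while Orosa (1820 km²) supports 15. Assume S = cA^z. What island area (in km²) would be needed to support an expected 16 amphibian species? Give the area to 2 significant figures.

z = ln(15/3) / ln(1820/8.44) = 1.6094 / 5.3736 = 0.2995
c = 3 / 8.44^0.2995 = 3 / 1.894 = 1.584
A = (16/1.584)^(1/0.2995) ⇒ ln A = ln(10.1)/0.2995 = 7.7221
A = e^7.7221 ≈ 2258 km²

2300 km²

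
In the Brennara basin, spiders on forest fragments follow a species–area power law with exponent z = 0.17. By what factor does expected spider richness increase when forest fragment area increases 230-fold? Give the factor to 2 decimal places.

2.52

S₂/S₁ = (A₂/A₁)^z = 230^0.17
ln(S₂/S₁) = 0.17 × ln 230 = 0.17 × 5.4381 = 0.9245
S₂/S₁ = e^0.9245 ≈ 2.521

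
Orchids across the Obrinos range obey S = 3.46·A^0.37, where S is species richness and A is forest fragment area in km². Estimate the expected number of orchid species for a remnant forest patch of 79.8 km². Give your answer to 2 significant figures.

17

S = 3.46 × 79.8^0.37 = 3.46 × 5.055 ≈ 17.49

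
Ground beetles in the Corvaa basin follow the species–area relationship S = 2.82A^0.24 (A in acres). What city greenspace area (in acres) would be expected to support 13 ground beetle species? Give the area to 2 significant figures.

580 acres

13 = 2.82 × A^0.24  ⇒  A^0.24 = 13/2.82 = 4.61
ln A = ln(4.61) / 0.24 = 1.5282 / 0.24 = 6.3676
A = e^6.3676 ≈ 582.6 acres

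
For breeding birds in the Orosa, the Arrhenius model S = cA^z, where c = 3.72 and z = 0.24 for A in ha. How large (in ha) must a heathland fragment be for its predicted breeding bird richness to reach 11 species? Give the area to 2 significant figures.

11 = 3.72 × A^0.24  ⇒  A^0.24 = 11/3.72 = 2.957
ln A = ln(2.957) / 0.24 = 1.0842 / 0.24 = 4.5174
A = e^4.5174 ≈ 91.6 ha

92 ha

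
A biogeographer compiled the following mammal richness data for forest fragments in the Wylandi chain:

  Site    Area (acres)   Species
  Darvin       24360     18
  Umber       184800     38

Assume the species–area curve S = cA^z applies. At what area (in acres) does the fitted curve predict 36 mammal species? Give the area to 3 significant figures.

160000 acres

z = ln(38/18) / ln(184800/24360) = 0.7472 / 2.0263 = 0.3688
c = 18 / 24360^0.3688 = 18 / 41.46 = 0.4342
A = (36/0.4342)^(1/0.3688) ⇒ ln A = ln(82.91)/0.3688 = 11.9804
A = e^11.9804 ≈ 159597 acres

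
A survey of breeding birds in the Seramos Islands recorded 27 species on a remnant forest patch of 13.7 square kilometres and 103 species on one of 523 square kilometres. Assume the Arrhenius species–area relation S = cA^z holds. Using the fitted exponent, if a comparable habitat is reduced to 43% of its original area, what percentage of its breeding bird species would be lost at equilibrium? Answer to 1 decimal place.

z = ln(103/27) / ln(523/13.7) = 1.3389 / 3.6422 = 0.3676
S_new/S_old = (A_new/A_old)^z = 0.43^0.3676 = exp(0.3676 × -0.8440) = 0.7333
Fraction lost = 1 − 0.7333 = 0.2667

26.7%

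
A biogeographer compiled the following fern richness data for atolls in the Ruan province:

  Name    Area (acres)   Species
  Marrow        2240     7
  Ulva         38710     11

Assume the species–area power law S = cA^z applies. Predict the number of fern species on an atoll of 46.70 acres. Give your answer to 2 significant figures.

3.8

z = ln(11/7) / ln(38710/2240) = 0.4520 / 2.8496 = 0.1586
c = 7 / 2240^0.1586 = 7 / 3.399 = 2.059
S₃ = 2.059 × 46.7^0.1586 = 2.059 × 1.84 ≈ 3.789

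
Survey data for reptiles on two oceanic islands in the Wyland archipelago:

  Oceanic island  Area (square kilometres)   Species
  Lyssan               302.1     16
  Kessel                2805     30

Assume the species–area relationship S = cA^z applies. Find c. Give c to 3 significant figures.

3.20

z = ln(S₂/S₁) / ln(A₂/A₁) = ln(30/16) / ln(2805/302.1) = 0.6286 / 2.2284 = 0.2821
c = S₁ / A₁^z = 16 / 302.1^0.2821 = 16 / 5.008 = 3.195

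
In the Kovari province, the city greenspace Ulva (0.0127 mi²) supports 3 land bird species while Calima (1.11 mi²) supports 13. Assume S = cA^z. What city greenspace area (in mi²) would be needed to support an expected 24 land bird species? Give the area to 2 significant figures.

z = ln(13/3) / ln(1.11/0.0127) = 1.4663 / 4.4705 = 0.3280
c = 3 / 0.0127^0.3280 = 3 / 0.2388 = 12.56
A = (24/12.56)^(1/0.3280) ⇒ ln A = ln(1.91)/0.3280 = 1.9736
A = e^1.9736 ≈ 7.196 mi²

7.2 mi²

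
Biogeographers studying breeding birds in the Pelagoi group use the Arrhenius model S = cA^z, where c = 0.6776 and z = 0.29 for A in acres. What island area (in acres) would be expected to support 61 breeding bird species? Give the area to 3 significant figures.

61 = 0.6776 × A^0.29  ⇒  A^0.29 = 61/0.6776 = 90.02
ln A = ln(90.02) / 0.29 = 4.5001 / 0.29 = 15.5175
A = e^15.5175 ≈ 5484792 acres

5480000 acres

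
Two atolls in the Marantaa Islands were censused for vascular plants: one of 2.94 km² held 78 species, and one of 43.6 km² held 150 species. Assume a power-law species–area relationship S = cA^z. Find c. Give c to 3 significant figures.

60.1

z = ln(S₂/S₁) / ln(A₂/A₁) = ln(150/78) / ln(43.6/2.94) = 0.6539 / 2.6966 = 0.2425
c = S₁ / A₁^z = 78 / 2.94^0.2425 = 78 / 1.299 = 60.05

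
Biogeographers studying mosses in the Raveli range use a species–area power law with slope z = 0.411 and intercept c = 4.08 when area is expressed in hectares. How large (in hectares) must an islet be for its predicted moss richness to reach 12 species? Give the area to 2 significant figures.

14 hectares

12 = 4.08 × A^0.411  ⇒  A^0.411 = 12/4.08 = 2.941
ln A = ln(2.941) / 0.411 = 1.0788 / 0.411 = 2.6248
A = e^2.6248 ≈ 13.8 hectares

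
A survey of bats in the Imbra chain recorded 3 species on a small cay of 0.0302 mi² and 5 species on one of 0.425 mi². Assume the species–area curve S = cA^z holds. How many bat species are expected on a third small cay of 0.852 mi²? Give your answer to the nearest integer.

z = ln(5/3) / ln(0.425/0.0302) = 0.5108 / 2.6442 = 0.1932
c = 3 / 0.0302^0.1932 = 3 / 0.5086 = 5.899
S₃ = 5.899 × 0.852^0.1932 = 5.899 × 0.9695 ≈ 5.719

6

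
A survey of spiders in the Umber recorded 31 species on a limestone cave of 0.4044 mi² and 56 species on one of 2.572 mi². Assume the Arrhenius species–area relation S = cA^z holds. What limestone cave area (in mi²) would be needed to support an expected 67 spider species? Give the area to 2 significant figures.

4.5 mi²

z = ln(56/31) / ln(2.572/0.4044) = 0.5914 / 1.8500 = 0.3197
c = 31 / 0.4044^0.3197 = 31 / 0.7487 = 41.4
A = (67/41.4)^(1/0.3197) ⇒ ln A = ln(1.618)/0.3197 = 1.5057
A = e^1.5057 ≈ 4.507 mi²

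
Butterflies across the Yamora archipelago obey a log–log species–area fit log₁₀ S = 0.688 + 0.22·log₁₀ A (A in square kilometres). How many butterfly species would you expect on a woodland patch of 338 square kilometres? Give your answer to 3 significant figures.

17.6

S = 4.875 × 338^0.22 = 4.875 × 3.6 ≈ 17.55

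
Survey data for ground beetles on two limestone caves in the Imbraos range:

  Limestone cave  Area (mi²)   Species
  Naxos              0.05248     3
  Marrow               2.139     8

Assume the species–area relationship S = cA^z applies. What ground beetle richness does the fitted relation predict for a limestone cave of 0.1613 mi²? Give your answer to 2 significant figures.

z = ln(8/3) / ln(2.139/0.05248) = 0.9808 / 3.7077 = 0.2645
c = 3 / 0.05248^0.2645 = 3 / 0.4585 = 6.542
S₃ = 6.542 × 0.1613^0.2645 = 6.542 × 0.6171 ≈ 4.038

4.0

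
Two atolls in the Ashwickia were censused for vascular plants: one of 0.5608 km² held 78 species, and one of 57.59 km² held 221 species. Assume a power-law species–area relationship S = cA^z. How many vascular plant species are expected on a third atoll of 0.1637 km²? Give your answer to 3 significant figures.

z = ln(221/78) / ln(57.59/0.5608) = 1.0415 / 4.6317 = 0.2249
c = 78 / 0.5608^0.2249 = 78 / 0.878 = 88.83
S₃ = 88.83 × 0.1637^0.2249 = 88.83 × 0.6657 ≈ 59.14

59.1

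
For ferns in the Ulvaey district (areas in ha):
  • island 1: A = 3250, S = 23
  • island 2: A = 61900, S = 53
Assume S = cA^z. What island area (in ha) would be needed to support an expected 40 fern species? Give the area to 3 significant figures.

z = ln(53/23) / ln(61900/3250) = 0.8348 / 2.9469 = 0.2833
c = 23 / 3250^0.2833 = 23 / 9.882 = 2.327
A = (40/2.327)^(1/0.2833) ⇒ ln A = ln(17.19)/0.2833 = 10.0399
A = e^10.0399 ≈ 22923 ha

22900 ha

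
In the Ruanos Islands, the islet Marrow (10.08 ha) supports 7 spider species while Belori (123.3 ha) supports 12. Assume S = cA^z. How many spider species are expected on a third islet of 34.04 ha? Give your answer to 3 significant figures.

9.10

z = ln(12/7) / ln(123.3/10.08) = 0.5390 / 2.5041 = 0.2152
c = 7 / 10.08^0.2152 = 7 / 1.644 = 4.257
S₃ = 4.257 × 34.04^0.2152 = 4.257 × 2.137 ≈ 9.096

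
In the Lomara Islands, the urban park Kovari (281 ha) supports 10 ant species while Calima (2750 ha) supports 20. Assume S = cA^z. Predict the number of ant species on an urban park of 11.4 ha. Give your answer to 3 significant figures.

3.78

z = ln(20/10) / ln(2750/281) = 0.6931 / 2.2810 = 0.3039
c = 10 / 281^0.3039 = 10 / 5.548 = 1.803
S₃ = 1.803 × 11.4^0.3039 = 1.803 × 2.095 ≈ 3.776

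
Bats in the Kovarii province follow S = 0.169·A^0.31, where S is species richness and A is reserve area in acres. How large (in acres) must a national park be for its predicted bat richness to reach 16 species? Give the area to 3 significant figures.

2370000 acres

16 = 0.169 × A^0.31  ⇒  A^0.31 = 16/0.169 = 94.67
ln A = ln(94.67) / 0.31 = 4.5504 / 0.31 = 14.6789
A = e^14.6789 ≈ 2371079 acres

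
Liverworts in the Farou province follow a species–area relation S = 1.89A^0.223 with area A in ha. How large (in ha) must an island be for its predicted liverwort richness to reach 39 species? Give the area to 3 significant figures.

785000 ha

39 = 1.89 × A^0.223  ⇒  A^0.223 = 39/1.89 = 20.63
ln A = ln(20.63) / 0.223 = 3.0270 / 0.223 = 13.5739
A = e^13.5739 ≈ 785380 ha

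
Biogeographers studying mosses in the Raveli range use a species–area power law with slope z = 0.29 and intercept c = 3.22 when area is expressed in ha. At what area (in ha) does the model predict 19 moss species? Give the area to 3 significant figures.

19 = 3.22 × A^0.29  ⇒  A^0.29 = 19/3.22 = 5.901
ln A = ln(5.901) / 0.29 = 1.7751 / 0.29 = 6.1209
A = e^6.1209 ≈ 455.3 ha

455 ha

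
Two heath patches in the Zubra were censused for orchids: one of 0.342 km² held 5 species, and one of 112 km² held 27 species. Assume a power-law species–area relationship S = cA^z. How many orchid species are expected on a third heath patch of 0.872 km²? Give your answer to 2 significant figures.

6.6

z = ln(27/5) / ln(112/0.342) = 1.6864 / 5.7914 = 0.2912
c = 5 / 0.342^0.2912 = 5 / 0.7317 = 6.834
S₃ = 6.834 × 0.872^0.2912 = 6.834 × 0.9609 ≈ 6.567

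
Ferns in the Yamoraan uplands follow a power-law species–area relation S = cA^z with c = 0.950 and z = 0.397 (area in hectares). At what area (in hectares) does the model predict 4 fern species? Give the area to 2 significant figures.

4 = 0.95 × A^0.397  ⇒  A^0.397 = 4/0.95 = 4.211
ln A = ln(4.211) / 0.397 = 1.4376 / 0.397 = 3.6211
A = e^3.6211 ≈ 37.38 hectares

37 hectares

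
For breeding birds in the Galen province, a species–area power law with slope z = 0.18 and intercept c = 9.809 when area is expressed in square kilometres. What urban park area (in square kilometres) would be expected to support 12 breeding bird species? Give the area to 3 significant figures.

3.06 square kilometres

12 = 9.809 × A^0.18  ⇒  A^0.18 = 12/9.809 = 1.223
ln A = ln(1.223) / 0.18 = 0.2016 / 0.18 = 1.1200
A = e^1.1200 ≈ 3.065 square kilometres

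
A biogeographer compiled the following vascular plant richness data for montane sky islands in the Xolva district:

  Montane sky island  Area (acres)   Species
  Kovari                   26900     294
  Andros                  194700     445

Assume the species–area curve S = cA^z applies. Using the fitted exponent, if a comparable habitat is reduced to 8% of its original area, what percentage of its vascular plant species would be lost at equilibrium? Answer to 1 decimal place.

z = ln(445/294) / ln(194700/26900) = 0.4145 / 1.9793 = 0.2094
S_new/S_old = (A_new/A_old)^z = 0.08^0.2094 = exp(0.2094 × -2.5257) = 0.5892
Fraction lost = 1 − 0.5892 = 0.4108

41.1%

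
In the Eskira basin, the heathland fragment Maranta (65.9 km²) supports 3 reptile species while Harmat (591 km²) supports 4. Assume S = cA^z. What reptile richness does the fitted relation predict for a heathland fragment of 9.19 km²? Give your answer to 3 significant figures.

z = ln(4/3) / ln(591/65.9) = 0.2877 / 2.1937 = 0.1311
c = 3 / 65.9^0.1311 = 3 / 1.732 = 1.732
S₃ = 1.732 × 9.19^0.1311 = 1.732 × 1.338 ≈ 2.317

2.32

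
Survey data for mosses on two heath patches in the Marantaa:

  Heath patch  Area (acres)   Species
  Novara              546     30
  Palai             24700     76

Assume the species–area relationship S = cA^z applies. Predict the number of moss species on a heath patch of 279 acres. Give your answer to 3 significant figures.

z = ln(76/30) / ln(24700/546) = 0.9295 / 3.8119 = 0.2438
c = 30 / 546^0.2438 = 30 / 4.65 = 6.452
S₃ = 6.452 × 279^0.2438 = 6.452 × 3.948 ≈ 25.47

25.5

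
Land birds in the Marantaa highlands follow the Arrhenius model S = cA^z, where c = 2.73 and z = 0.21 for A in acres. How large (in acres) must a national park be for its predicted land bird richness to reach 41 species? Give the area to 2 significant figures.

41 = 2.73 × A^0.21  ⇒  A^0.21 = 41/2.73 = 15.02
ln A = ln(15.02) / 0.21 = 2.7093 / 0.21 = 12.9013
A = e^12.9013 ≈ 400828 acres

400000 acres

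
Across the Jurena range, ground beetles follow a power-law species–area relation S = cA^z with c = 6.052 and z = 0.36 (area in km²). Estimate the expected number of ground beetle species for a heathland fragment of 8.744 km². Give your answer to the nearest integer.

13

S = 6.052 × 8.744^0.36 = 6.052 × 2.183 ≈ 13.21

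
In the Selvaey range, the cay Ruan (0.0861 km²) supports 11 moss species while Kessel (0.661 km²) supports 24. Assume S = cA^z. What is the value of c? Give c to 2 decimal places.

z = ln(S₂/S₁) / ln(A₂/A₁) = ln(24/11) / ln(0.661/0.0861) = 0.7802 / 2.0382 = 0.3828
c = S₁ / A₁^z = 11 / 0.0861^0.3828 = 11 / 0.3912 = 28.12

28.12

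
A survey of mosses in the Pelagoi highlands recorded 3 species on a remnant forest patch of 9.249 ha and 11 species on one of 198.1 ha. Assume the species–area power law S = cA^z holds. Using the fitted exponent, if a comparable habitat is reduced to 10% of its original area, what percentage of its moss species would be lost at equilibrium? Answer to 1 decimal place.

z = ln(11/3) / ln(198.1/9.249) = 1.2993 / 3.0643 = 0.4240
S_new/S_old = (A_new/A_old)^z = 0.1^0.4240 = exp(0.4240 × -2.3026) = 0.3767
Fraction lost = 1 − 0.3767 = 0.6233

62.3%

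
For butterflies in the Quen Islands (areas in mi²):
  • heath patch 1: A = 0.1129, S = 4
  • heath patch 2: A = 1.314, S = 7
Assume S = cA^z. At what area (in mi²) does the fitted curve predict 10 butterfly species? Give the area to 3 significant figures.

6.28 mi²

z = ln(7/4) / ln(1.314/0.1129) = 0.5596 / 2.4543 = 0.2280
c = 4 / 0.1129^0.2280 = 4 / 0.6081 = 6.577
A = (10/6.577)^(1/0.2280) ⇒ ln A = ln(1.52)/0.2280 = 1.8374
A = e^1.8374 ≈ 6.28 mi²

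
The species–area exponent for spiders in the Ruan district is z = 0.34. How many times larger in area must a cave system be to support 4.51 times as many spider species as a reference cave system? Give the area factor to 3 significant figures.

84.0

(A₂/A₁)^0.34 = 4.51, so A₂/A₁ = 4.51^(1/0.34) = 4.51^2.941
ln(A₂/A₁) = ln 4.51 / 0.34 = 1.5063 / 0.34 = 4.4303
A₂/A₁ = e^4.4303 ≈ 83.96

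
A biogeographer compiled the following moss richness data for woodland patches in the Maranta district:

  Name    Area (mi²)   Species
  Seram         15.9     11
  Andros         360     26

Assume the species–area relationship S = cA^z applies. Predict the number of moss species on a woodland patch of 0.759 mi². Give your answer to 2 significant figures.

4.8

z = ln(26/11) / ln(360/15.9) = 0.8602 / 3.1198 = 0.2757
c = 11 / 15.9^0.2757 = 11 / 2.144 = 5.13
S₃ = 5.13 × 0.759^0.2757 = 5.13 × 0.9268 ≈ 4.755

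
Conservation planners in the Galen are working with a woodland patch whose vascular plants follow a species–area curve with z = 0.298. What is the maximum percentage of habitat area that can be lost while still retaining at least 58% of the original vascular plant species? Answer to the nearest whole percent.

Need (A_new/A_old)^0.298 = 0.58, so A_new/A_old = 0.58^(1/0.298) = 0.58^3.356
ln(A_new/A_old) = ln 0.58 / 0.298 = -0.5447 / 0.298 = -1.8279
A_new/A_old = e^-1.8279 ≈ 0.1607
Fraction that can be lost = 1 − 0.1607 = 0.8393

84%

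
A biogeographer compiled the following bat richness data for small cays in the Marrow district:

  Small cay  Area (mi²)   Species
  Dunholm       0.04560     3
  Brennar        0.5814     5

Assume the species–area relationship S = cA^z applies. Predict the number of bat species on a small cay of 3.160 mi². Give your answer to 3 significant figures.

z = ln(5/3) / ln(0.5814/0.0456) = 0.5108 / 2.5455 = 0.2007
c = 3 / 0.0456^0.2007 = 3 / 0.5381 = 5.575
S₃ = 5.575 × 3.16^0.2007 = 5.575 × 1.26 ≈ 7.023

7.02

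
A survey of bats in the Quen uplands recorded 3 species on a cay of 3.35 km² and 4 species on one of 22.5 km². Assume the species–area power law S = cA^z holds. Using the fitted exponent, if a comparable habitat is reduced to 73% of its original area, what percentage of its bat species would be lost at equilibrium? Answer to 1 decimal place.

4.6%

z = ln(4/3) / ln(22.5/3.35) = 0.2877 / 1.9046 = 0.1510
S_new/S_old = (A_new/A_old)^z = 0.73^0.1510 = exp(0.1510 × -0.3147) = 0.9536
Fraction lost = 1 − 0.9536 = 0.04642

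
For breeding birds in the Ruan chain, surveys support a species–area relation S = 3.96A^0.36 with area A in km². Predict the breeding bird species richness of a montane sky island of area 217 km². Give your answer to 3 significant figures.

S = 3.96 × 217^0.36
ln S = ln 3.96 + 0.36 × ln 217 = 1.3762 + 0.36 × 5.3799 = 3.3130
S = e^3.3130 ≈ 27.47

27.5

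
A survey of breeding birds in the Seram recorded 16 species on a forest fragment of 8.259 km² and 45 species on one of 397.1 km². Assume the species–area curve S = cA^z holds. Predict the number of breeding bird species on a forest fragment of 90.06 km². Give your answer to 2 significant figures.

30

z = ln(45/16) / ln(397.1/8.259) = 1.0341 / 3.8729 = 0.2670
c = 16 / 8.259^0.2670 = 16 / 1.757 = 9.105
S₃ = 9.105 × 90.06^0.2670 = 9.105 × 3.326 ≈ 30.28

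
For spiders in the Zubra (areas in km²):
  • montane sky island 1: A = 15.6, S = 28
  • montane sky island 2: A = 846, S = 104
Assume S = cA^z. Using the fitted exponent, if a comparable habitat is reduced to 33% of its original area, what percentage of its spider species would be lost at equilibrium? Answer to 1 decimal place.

30.5%

z = ln(104/28) / ln(846/15.6) = 1.3122 / 3.9932 = 0.3286
S_new/S_old = (A_new/A_old)^z = 0.33^0.3286 = exp(0.3286 × -1.1087) = 0.6947
Fraction lost = 1 − 0.6947 = 0.3053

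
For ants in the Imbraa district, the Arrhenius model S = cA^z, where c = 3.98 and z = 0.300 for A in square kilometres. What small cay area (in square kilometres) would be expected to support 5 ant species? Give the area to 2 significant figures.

2.1 square kilometres

5 = 3.98 × A^0.3  ⇒  A^0.3 = 5/3.98 = 1.256
ln A = ln(1.256) / 0.3 = 0.2282 / 0.3 = 0.7605
A = e^0.7605 ≈ 2.139 square kilometres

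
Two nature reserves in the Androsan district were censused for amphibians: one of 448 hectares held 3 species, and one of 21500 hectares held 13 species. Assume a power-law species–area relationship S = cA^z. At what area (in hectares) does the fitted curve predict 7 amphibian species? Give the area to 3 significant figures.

z = ln(13/3) / ln(21500/448) = 1.4663 / 3.8710 = 0.3788
c = 3 / 448^0.3788 = 3 / 10.1 = 0.297
A = (7/0.297)^(1/0.3788) ⇒ ln A = ln(23.57)/0.3788 = 8.3416
A = e^8.3416 ≈ 4195 hectares

4190 hectares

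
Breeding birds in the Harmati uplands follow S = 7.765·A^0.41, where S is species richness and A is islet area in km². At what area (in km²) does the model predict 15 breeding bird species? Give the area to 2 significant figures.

5.0 km²

15 = 7.765 × A^0.41  ⇒  A^0.41 = 15/7.765 = 1.932
ln A = ln(1.932) / 0.41 = 0.6584 / 0.41 = 1.6059
A = e^1.6059 ≈ 4.982 km²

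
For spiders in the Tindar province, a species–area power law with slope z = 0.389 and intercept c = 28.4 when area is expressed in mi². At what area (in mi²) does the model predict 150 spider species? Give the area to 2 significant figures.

72 mi²

150 = 28.4 × A^0.389  ⇒  A^0.389 = 150/28.4 = 5.282
ln A = ln(5.282) / 0.389 = 1.6642 / 0.389 = 4.2783
A = e^4.2783 ≈ 72.12 mi²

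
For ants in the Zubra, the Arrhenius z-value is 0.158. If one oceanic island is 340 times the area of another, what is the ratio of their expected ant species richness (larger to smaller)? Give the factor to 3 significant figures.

S₂/S₁ = (A₂/A₁)^z = 340^0.158
ln(S₂/S₁) = 0.158 × ln 340 = 0.158 × 5.8289 = 0.9210
S₂/S₁ = e^0.9210 ≈ 2.512

2.51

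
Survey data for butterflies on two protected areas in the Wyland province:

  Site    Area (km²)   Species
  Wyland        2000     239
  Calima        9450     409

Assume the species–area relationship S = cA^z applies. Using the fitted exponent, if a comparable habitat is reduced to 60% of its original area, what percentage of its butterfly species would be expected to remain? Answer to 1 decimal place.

83.8%

z = ln(409/239) / ln(9450/2000) = 0.5373 / 1.5529 = 0.3460
S_new/S_old = (A_new/A_old)^z = 0.6^0.3460 = exp(0.3460 × -0.5108) = 0.838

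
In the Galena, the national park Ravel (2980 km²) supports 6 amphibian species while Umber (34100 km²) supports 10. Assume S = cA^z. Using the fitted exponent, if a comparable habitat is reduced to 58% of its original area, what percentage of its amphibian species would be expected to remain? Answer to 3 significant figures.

89.2%

z = ln(10/6) / ln(34100/2980) = 0.5108 / 2.4374 = 0.2096
S_new/S_old = (A_new/A_old)^z = 0.58^0.2096 = exp(0.2096 × -0.5447) = 0.8921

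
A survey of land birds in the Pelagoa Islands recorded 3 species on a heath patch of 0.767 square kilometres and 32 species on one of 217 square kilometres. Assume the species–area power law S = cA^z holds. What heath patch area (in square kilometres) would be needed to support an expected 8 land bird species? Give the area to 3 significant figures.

z = ln(32/3) / ln(217/0.767) = 2.3671 / 5.6452 = 0.4193
c = 3 / 0.767^0.4193 = 3 / 0.8947 = 3.353
A = (8/3.353)^(1/0.4193) ⇒ ln A = ln(2.386)/0.4193 = 2.0738
A = e^2.0738 ≈ 7.955 square kilometres

7.96 square kilometres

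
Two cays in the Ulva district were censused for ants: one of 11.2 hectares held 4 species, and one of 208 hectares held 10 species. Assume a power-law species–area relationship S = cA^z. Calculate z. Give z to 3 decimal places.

Taking logs: ln S = ln c + z ln A, so z = (ln S₂ − ln S₁)/(ln A₂ − ln A₁).
z = ln(10/4) / ln(208/11.2) = ln(2.5) / ln(18.57) = 0.9163 / 2.9216 = 0.3136

0.314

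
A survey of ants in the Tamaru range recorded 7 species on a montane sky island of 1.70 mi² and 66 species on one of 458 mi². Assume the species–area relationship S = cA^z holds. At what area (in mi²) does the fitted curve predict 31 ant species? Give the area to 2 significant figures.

70 mi²

z = ln(66/7) / ln(458/1.7) = 2.2437 / 5.5962 = 0.4009
c = 7 / 1.7^0.4009 = 7 / 1.237 = 5.659
A = (31/5.659)^(1/0.4009) ⇒ ln A = ln(5.478)/0.4009 = 4.2421
A = e^4.2421 ≈ 69.56 mi²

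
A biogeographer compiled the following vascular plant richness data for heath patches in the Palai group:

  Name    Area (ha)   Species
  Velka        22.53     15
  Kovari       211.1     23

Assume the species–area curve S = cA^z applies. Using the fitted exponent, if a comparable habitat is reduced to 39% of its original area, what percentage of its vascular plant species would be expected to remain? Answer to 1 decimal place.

83.5%

z = ln(23/15) / ln(211.1/22.53) = 0.4274 / 2.2375 = 0.1910
S_new/S_old = (A_new/A_old)^z = 0.39^0.1910 = exp(0.1910 × -0.9416) = 0.8354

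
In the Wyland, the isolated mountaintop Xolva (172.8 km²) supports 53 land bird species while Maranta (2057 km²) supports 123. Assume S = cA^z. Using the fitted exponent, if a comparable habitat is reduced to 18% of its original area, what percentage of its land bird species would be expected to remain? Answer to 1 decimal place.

z = ln(123/53) / ln(2057/172.8) = 0.8419 / 2.4769 = 0.3399
S_new/S_old = (A_new/A_old)^z = 0.18^0.3399 = exp(0.3399 × -1.7148) = 0.5583

55.8%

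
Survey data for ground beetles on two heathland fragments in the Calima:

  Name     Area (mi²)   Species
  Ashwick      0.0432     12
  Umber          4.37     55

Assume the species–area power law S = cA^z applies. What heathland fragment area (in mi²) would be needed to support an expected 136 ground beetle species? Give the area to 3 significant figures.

z = ln(55/12) / ln(4.37/0.0432) = 1.5224 / 4.6167 = 0.3298
c = 12 / 0.0432^0.3298 = 12 / 0.3548 = 33.82
A = (136/33.82)^(1/0.3298) ⇒ ln A = ln(4.021)/0.3298 = 4.2201
A = e^4.2201 ≈ 68.04 mi²

68.0 mi²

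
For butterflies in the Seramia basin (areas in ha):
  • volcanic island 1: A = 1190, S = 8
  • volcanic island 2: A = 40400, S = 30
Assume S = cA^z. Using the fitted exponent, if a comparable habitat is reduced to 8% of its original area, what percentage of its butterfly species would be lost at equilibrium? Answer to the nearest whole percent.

z = ln(30/8) / ln(40400/1190) = 1.3218 / 3.5249 = 0.3750
S_new/S_old = (A_new/A_old)^z = 0.08^0.3750 = exp(0.3750 × -2.5257) = 0.3879
Fraction lost = 1 − 0.3879 = 0.6121

61%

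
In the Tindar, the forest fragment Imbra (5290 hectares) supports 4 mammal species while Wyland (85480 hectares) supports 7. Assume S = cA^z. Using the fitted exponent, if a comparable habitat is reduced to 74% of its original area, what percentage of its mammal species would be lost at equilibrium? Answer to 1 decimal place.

z = ln(7/4) / ln(85480/5290) = 0.5596 / 2.7825 = 0.2011
S_new/S_old = (A_new/A_old)^z = 0.74^0.2011 = exp(0.2011 × -0.3011) = 0.9412
Fraction lost = 1 − 0.9412 = 0.05876

5.9%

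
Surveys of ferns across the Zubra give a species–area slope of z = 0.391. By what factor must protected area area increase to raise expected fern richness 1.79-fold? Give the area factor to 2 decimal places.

4.43

(A₂/A₁)^0.391 = 1.79, so A₂/A₁ = 1.79^(1/0.391) = 1.79^2.558
ln(A₂/A₁) = ln 1.79 / 0.391 = 0.5822 / 0.391 = 1.4890
A₂/A₁ = e^1.4890 ≈ 4.433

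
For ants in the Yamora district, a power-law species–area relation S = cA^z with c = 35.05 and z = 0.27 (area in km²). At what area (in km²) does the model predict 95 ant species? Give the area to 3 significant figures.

95 = 35.05 × A^0.27  ⇒  A^0.27 = 95/35.05 = 2.71
ln A = ln(2.71) / 0.27 = 0.9971 / 0.27 = 3.6930
A = e^3.6930 ≈ 40.16 km²

40.2 km²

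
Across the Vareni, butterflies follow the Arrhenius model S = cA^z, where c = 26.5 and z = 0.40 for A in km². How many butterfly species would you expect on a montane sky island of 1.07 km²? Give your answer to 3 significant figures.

S = 26.5 × 1.07^0.4
ln S = ln 26.5 + 0.4 × ln 1.07 = 3.2771 + 0.4 × 0.0677 = 3.3042
S = e^3.3042 ≈ 27.23

27.2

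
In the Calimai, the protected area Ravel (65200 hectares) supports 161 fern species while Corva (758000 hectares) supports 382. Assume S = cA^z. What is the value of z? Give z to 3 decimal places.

Taking logs: ln S = ln c + z ln A, so z = (ln S₂ − ln S₁)/(ln A₂ − ln A₁).
z = ln(382/161) / ln(758000/65200) = ln(2.373) / ln(11.63) = 0.8640 / 2.4532 = 0.3522

0.352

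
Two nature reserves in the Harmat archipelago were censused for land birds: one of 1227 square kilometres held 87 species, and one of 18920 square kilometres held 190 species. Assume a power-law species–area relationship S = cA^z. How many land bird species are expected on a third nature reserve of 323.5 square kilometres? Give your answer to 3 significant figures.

z = ln(190/87) / ln(18920/1227) = 0.7811 / 2.7356 = 0.2855
c = 87 / 1227^0.2855 = 87 / 7.62 = 11.42
S₃ = 11.42 × 323.5^0.2855 = 11.42 × 5.208 ≈ 59.46

59.5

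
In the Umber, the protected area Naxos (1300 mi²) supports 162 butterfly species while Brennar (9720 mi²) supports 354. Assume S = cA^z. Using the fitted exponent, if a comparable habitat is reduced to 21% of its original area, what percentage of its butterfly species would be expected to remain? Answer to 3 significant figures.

z = ln(354/162) / ln(9720/1300) = 0.7817 / 2.0118 = 0.3886
S_new/S_old = (A_new/A_old)^z = 0.21^0.3886 = exp(0.3886 × -1.5606) = 0.5453

54.5%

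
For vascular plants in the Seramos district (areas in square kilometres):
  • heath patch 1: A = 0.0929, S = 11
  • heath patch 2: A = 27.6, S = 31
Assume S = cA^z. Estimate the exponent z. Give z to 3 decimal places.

Taking logs: ln S = ln c + z ln A, so z = (ln S₂ − ln S₁)/(ln A₂ − ln A₁).
z = ln(31/11) / ln(27.6/0.0929) = ln(2.818) / ln(297.1) = 1.0361 / 5.6940 = 0.1820

0.182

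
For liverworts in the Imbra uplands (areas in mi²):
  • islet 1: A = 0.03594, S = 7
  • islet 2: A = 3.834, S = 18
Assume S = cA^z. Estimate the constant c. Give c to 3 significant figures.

z = ln(S₂/S₁) / ln(A₂/A₁) = ln(18/7) / ln(3.834/0.03594) = 0.9445 / 4.6698 = 0.2022
c = S₁ / A₁^z = 7 / 0.03594^0.2022 = 7 / 0.5104 = 13.72

13.7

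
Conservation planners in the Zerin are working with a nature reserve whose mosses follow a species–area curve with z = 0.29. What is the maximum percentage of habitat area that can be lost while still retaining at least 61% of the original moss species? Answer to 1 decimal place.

Need (A_new/A_old)^0.29 = 0.61, so A_new/A_old = 0.61^(1/0.29) = 0.61^3.448
ln(A_new/A_old) = ln 0.61 / 0.29 = -0.4943 / 0.29 = -1.7045
A_new/A_old = e^-1.7045 ≈ 0.1819
Fraction that can be lost = 1 − 0.1819 = 0.8181

81.8%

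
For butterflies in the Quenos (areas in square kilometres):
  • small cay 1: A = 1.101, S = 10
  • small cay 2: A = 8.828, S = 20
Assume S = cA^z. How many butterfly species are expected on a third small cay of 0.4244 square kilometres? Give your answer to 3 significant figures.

z = ln(20/10) / ln(8.828/1.101) = 0.6931 / 2.0817 = 0.3330
c = 10 / 1.101^0.3330 = 10 / 1.033 = 9.685
S₃ = 9.685 × 0.4244^0.3330 = 9.685 × 0.7517 ≈ 7.28

7.28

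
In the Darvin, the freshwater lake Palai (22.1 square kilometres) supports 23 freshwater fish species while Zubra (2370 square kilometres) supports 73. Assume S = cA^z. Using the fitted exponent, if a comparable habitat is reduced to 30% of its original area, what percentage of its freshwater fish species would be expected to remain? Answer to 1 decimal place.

z = ln(73/23) / ln(2370/22.1) = 1.1550 / 4.6751 = 0.2470
S_new/S_old = (A_new/A_old)^z = 0.3^0.2470 = exp(0.2470 × -1.2040) = 0.7427

74.3%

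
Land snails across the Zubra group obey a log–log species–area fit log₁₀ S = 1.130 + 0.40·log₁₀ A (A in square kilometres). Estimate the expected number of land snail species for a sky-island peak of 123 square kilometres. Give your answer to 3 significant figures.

S = 13.49 × 123^0.4 = 13.49 × 6.854 ≈ 92.46

92.5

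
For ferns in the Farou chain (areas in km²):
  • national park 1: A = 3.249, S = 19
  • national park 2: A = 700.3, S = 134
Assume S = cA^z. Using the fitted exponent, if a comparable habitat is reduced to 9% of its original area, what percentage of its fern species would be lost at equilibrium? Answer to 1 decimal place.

58.3%

z = ln(134/19) / ln(700.3/3.249) = 1.9534 / 5.3732 = 0.3635
S_new/S_old = (A_new/A_old)^z = 0.09^0.3635 = exp(0.3635 × -2.4079) = 0.4167
Fraction lost = 1 − 0.4167 = 0.5833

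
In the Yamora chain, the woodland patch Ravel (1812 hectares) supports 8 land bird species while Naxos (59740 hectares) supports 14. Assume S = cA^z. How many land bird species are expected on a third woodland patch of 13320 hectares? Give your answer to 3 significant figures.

11.0

z = ln(14/8) / ln(59740/1812) = 0.5596 / 3.4956 = 0.1601
c = 8 / 1812^0.1601 = 8 / 3.324 = 2.407
S₃ = 2.407 × 13320^0.1601 = 2.407 × 4.574 ≈ 11.01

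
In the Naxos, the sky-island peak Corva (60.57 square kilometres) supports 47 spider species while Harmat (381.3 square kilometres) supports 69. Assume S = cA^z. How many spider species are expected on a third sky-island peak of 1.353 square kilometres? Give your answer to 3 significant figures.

21.3

z = ln(69/47) / ln(381.3/60.57) = 0.3840 / 1.8398 = 0.2087
c = 47 / 60.57^0.2087 = 47 / 2.355 = 19.96
S₃ = 19.96 × 1.353^0.2087 = 19.96 × 1.065 ≈ 21.26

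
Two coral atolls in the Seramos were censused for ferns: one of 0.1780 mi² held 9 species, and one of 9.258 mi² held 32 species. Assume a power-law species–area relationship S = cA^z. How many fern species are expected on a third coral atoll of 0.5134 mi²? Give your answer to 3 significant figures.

12.6

z = ln(32/9) / ln(9.258/0.178) = 1.2685 / 3.9515 = 0.3210
c = 9 / 0.178^0.3210 = 9 / 0.5746 = 15.66
S₃ = 15.66 × 0.5134^0.3210 = 15.66 × 0.8073 ≈ 12.65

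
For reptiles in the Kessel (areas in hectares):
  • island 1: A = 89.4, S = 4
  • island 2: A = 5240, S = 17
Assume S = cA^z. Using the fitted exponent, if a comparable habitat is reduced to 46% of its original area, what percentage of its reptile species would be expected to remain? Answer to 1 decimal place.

z = ln(17/4) / ln(5240/89.4) = 1.4469 / 4.0710 = 0.3554
S_new/S_old = (A_new/A_old)^z = 0.46^0.3554 = exp(0.3554 × -0.7765) = 0.7588

75.9%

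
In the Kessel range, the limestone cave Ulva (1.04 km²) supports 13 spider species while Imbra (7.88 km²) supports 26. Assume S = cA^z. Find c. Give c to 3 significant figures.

z = ln(S₂/S₁) / ln(A₂/A₁) = ln(26/13) / ln(7.88/1.04) = 0.6931 / 2.0251 = 0.3423
c = S₁ / A₁^z = 13 / 1.04^0.3423 = 13 / 1.014 = 12.83

12.8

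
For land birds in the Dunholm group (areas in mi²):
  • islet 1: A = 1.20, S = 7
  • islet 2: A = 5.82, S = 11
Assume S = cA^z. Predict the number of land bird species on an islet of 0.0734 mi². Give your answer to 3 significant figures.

z = ln(11/7) / ln(5.82/1.2) = 0.4520 / 1.5790 = 0.2863
c = 7 / 1.2^0.2863 = 7 / 1.054 = 6.644
S₃ = 6.644 × 0.0734^0.2863 = 6.644 × 0.4735 ≈ 3.146

3.15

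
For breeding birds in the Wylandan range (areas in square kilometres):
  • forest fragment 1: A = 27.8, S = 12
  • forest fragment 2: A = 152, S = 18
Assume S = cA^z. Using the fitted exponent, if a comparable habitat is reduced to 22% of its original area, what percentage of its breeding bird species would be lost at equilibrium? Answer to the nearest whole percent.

30%

z = ln(18/12) / ln(152/27.8) = 0.4055 / 1.6988 = 0.2387
S_new/S_old = (A_new/A_old)^z = 0.22^0.2387 = exp(0.2387 × -1.5141) = 0.6967
Fraction lost = 1 − 0.6967 = 0.3033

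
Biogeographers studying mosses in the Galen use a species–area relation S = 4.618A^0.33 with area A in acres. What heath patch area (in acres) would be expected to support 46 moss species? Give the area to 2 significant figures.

46 = 4.618 × A^0.33  ⇒  A^0.33 = 46/4.618 = 9.961
ln A = ln(9.961) / 0.33 = 2.2987 / 0.33 = 6.9657
A = e^6.9657 ≈ 1060 acres

1100 acres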